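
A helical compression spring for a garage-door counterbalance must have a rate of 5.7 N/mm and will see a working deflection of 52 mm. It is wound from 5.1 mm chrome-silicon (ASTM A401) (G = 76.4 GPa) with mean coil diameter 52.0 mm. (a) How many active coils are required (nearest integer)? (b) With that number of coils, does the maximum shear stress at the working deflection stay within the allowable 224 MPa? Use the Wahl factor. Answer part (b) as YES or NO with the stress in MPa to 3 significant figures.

(a) 8 coils; (b) NO, τ_max = 340 MPa

N_a = Gd⁴/(8D³k) = (76.4×10³)(5.1⁴)/(8·52.0³·5.7) = 8.061 → N_a = 8
Actual rate k = Gd⁴/(8D³·8) = 5.7436 N/mm
Working load F = kδ = 5.7436·52 = 298.67 N
C = 52.0/5.1 = 10.1961; K_W = (4C−1)/(4C−4)+0.615/C = 1.1419
τ_max = K_W·8FD/(πd³) = 1.1419·298.14 = 340.44 MPa
τ_max > 224 MPa → exceeds allowable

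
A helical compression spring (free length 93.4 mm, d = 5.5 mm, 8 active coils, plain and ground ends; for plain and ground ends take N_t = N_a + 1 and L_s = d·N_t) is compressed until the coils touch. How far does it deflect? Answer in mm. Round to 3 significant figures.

43.9 mm

N_t = 9; L_s = 5.5·9 = 49.5 mm
δ_solid = L₀ − L_s = 93.4 − 49.5 = 43.9 mm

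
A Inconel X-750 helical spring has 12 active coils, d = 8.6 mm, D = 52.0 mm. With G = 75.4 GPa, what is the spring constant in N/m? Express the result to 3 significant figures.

30600 N/m

k = Gd⁴/(8D³N_a) = (75.4×10³ × 8.6⁴) / (8 × 52.0³ × 12)
  = 4.12444e+08 / 1.34984e+07 = 30.555 N/mm = 30555 N/m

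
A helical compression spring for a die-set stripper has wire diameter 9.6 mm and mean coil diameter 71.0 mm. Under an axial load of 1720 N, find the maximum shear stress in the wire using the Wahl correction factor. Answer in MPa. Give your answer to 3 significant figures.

422 MPa

Spring index C = D/d = 71.0/9.6 = 7.3958
K_W = (4C−1)/(4C−4) + 0.615/C = 28.583/25.583 + 0.0832 = 1.2004
τ₀ = 8FD/(πd³) = 8·1720·71.0/(π·9.6³) = 976960/2779.5 = 351.49 MPa
τ_max = K·τ₀ = 1.2004 × 351.49 = 421.94 MPa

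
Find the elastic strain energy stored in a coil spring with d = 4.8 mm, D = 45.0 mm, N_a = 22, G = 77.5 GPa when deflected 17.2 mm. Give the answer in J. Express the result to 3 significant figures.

0.379 J

k = Gd⁴/(8D³N_a) = (77.5×10³)(4.8⁴)/(8·45.0³·22) = 2.5652 N/mm
U = ½kδ² = 0.5 × 2.5652 × 17.2² = 379.44 N·mm = 0.37944 J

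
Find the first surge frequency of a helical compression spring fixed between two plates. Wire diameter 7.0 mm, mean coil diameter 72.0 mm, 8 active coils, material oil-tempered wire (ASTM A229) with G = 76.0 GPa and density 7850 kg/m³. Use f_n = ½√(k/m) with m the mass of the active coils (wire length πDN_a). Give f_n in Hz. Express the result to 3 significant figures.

59.1 Hz

k = Gd⁴/(8D³N_a) = (76.0×10³)(7.0⁴)/(8·72.0³·8) = 7.6389 N/mm = 7638.9 N/m
Wire length L = πDN_a = π·72.0·8 = 1809.6 mm
m = ρ·(πd²/4)·L = 7850 × 38.485×10⁻⁶ m² × 1.8096 m = 0.54667 kg
f_n = ½√(k/m) = 0.5·√(7638.9/0.54667) = 0.5·√(13973) = 59.104 Hz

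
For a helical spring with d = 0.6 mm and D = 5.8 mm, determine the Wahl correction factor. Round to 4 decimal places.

C = D/d = 5.8/0.6 = 9.6667
K_W = (4C−1)/(4C−4) + 0.615/C = 37.667/34.667 + 0.0636 = 1.1502

1.1502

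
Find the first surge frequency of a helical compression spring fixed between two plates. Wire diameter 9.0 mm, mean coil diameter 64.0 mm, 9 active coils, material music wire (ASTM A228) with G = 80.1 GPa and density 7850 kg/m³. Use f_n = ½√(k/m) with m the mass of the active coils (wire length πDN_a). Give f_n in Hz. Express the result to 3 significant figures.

k = Gd⁴/(8D³N_a) = (80.1×10³)(9.0⁴)/(8·64.0³·9) = 27.844 N/mm = 27844 N/m
Wire length L = πDN_a = π·64.0·9 = 1809.6 mm
m = ρ·(πd²/4)·L = 7850 × 63.617×10⁻⁶ m² × 1.8096 m = 0.90368 kg
f_n = ½√(k/m) = 0.5·√(27844/0.90368) = 0.5·√(30812) = 87.766 Hz

87.8 Hz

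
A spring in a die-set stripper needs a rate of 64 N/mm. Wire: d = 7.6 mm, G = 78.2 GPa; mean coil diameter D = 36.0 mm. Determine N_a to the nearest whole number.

N_a = Gd⁴/(8D³k) = (78.2×10³ × 7.6⁴)/(8 × 36.0³ × 64)
    = 2.60892e+08 / 2.38879e+07 = 10.92 → 11 coils

11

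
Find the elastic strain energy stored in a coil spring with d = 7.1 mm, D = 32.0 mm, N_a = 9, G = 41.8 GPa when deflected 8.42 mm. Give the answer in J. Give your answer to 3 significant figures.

1.60 J

k = Gd⁴/(8D³N_a) = (41.8×10³)(7.1⁴)/(8·32.0³·9) = 45.022 N/mm
U = ½kδ² = 0.5 × 45.022 × 8.42² = 1596 N·mm = 1.596 J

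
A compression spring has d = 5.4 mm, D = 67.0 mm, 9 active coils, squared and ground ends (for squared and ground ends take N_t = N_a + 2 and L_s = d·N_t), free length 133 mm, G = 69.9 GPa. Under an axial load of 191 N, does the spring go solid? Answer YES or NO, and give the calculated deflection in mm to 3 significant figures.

NO, δ = 69.6 mm

k = Gd⁴/(8D³N_a) = (69.9×10³)(5.4⁴)/(8·67.0³·9) = 2.7447 N/mm
N_t = 11; L_s = 5.4·11 = 59.4 mm; δ_solid = L₀ − L_s = 133 − 59.4 = 73.6 mm
δ = F/k = 191/2.7447 = 69.589 mm
δ < δ_solid → spring does not go solid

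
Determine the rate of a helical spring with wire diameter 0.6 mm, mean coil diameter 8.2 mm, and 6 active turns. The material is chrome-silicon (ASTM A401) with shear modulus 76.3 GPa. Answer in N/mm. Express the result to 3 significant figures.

0.374 N/mm

k = Gd⁴/(8D³N_a) = (76.3×10³ × 0.6⁴) / (8 × 8.2³ × 6)
  = 9888.48 / 26465.7 = 0.37363 N/mm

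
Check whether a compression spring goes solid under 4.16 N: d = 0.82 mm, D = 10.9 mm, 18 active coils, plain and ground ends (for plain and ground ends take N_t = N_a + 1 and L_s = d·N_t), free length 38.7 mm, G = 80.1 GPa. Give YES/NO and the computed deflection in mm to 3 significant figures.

NO, δ = 21.4 mm

k = Gd⁴/(8D³N_a) = (80.1×10³)(0.82⁴)/(8·10.9³·18) = 0.1942 N/mm
N_t = 19; L_s = 0.82·19 = 15.58 mm; δ_solid = L₀ − L_s = 38.7 − 15.58 = 23.12 mm
δ = F/k = 4.16/0.1942 = 21.421 mm
δ < δ_solid → spring does not go solid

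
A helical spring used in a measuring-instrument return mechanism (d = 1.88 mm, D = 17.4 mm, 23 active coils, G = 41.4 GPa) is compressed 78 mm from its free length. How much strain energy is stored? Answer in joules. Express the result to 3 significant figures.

1.62 J

k = Gd⁴/(8D³N_a) = (41.4×10³)(1.88⁴)/(8·17.4³·23) = 0.53354 N/mm
U = ½kδ² = 0.5 × 0.53354 × 78² = 1623 N·mm = 1.623 J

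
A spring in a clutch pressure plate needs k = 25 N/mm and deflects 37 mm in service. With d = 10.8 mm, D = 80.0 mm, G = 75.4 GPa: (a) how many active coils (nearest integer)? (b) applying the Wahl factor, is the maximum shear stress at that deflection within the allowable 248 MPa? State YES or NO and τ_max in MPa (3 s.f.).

N_a = Gd⁴/(8D³k) = (75.4×10³)(10.8⁴)/(8·80.0³·25) = 10.02 → N_a = 10
Actual rate k = Gd⁴/(8D³·10) = 25.044 N/mm
Working load F = kδ = 25.044·37 = 926.63 N
C = 80.0/10.8 = 7.4074; K_W = (4C−1)/(4C−4)+0.615/C = 1.2001
τ_max = K_W·8FD/(πd³) = 1.2001·149.85 = 179.84 MPa
τ_max ≤ 248 MPa → acceptable

(a) 10 coils; (b) YES, τ_max = 180 MPa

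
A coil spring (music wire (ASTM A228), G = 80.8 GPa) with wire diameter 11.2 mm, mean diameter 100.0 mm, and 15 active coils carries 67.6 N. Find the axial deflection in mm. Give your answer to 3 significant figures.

6.38 mm

k = Gd⁴/(8D³N_a) = (80.8×10³)(11.2⁴)/(8·100.0³·15) = 10.595 N/mm
δ = F/k = 67.6 / 10.595 = 6.3803 mm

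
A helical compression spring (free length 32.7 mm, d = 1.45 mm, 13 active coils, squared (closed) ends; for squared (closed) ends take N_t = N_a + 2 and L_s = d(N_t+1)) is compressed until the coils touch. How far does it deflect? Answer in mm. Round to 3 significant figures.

9.50 mm

N_t = 15; L_s = 1.45·16 = 23.2 mm
δ_solid = L₀ − L_s = 32.7 − 23.2 = 9.5 mm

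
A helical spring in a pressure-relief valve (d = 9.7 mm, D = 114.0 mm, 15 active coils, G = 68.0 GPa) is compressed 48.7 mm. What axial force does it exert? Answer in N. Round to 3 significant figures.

k = Gd⁴/(8D³N_a) = (68.0×10³)(9.7⁴)/(8·114.0³·15) = 3.3861 N/mm
F = k·δ = 3.3861 × 48.7 = 164.9 N

165 N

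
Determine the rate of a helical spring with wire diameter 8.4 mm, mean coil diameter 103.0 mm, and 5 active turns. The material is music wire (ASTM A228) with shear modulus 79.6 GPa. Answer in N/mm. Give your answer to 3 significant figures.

k = Gd⁴/(8D³N_a) = (79.6×10³ × 8.4⁴) / (8 × 103.0³ × 5)
  = 3.96306e+08 / 4.37091e+07 = 9.0669 N/mm

9.07 N/mm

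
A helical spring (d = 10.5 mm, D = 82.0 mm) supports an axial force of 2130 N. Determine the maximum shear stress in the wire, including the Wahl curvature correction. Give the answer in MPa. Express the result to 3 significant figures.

457 MPa

Spring index C = D/d = 82.0/10.5 = 7.8095
K_W = (4C−1)/(4C−4) + 0.615/C = 30.238/27.238 + 0.0788 = 1.1889
τ₀ = 8FD/(πd³) = 8·2130·82.0/(π·10.5³) = 1.39728e+06/3636.8 = 384.21 MPa
τ_max = K·τ₀ = 1.1889 × 384.21 = 456.78 MPa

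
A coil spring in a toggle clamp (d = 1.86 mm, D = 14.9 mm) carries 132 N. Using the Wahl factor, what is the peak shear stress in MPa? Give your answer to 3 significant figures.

Spring index C = D/d = 14.9/1.86 = 8.0108
K_W = (4C−1)/(4C−4) + 0.615/C = 31.043/28.043 + 0.0768 = 1.1838
τ₀ = 8FD/(πd³) = 8·132·14.9/(π·1.86³) = 15734.4/20.216 = 778.33 MPa
τ_max = K·τ₀ = 1.1838 × 778.33 = 921.34 MPa

921 MPa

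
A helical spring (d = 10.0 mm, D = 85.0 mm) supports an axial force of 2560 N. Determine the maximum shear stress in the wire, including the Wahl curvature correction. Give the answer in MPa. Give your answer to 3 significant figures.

650 MPa

Spring index C = D/d = 85.0/10.0 = 8.5000
K_W = (4C−1)/(4C−4) + 0.615/C = 33.000/30.000 + 0.0724 = 1.1724
τ₀ = 8FD/(πd³) = 8·2560·85.0/(π·10.0³) = 1.7408e+06/3141.6 = 554.11 MPa
τ_max = K·τ₀ = 1.1724 × 554.11 = 649.62 MPa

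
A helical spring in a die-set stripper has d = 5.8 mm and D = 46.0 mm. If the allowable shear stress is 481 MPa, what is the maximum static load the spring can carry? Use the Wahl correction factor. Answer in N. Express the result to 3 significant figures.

C = D/d = 46.0/5.8 = 7.9310
K_W = (4C−1)/(4C−4) + 0.615/C = 30.724/27.724 + 0.0775 = 1.1858
τ_max = K·8FD/(πd³) → F_max = τ_allow·πd³/(8DK)
F_max = 481·π·5.8³/(8·46.0·1.1858) = 2.9483e+05/436.36 = 675.67 N

676 N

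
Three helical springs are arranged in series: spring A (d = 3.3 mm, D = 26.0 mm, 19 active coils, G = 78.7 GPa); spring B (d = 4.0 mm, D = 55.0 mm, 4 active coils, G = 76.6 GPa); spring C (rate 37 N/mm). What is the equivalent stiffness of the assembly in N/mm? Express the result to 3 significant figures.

k_A = Gd⁴/(8D³N_a) = (78.7×10³)(3.3⁴)/(8·26.0³·19) = 3.4935 N/mm
k_B = Gd⁴/(8D³N_a) = (76.6×10³)(4.0⁴)/(8·55.0³·4) = 3.6832 N/mm
Series: 1/k_eq = 1/3.4935 + 1/3.6832 + 1/37 = 0.58477; k_eq = 1.7101 N/mm

1.71 N/mm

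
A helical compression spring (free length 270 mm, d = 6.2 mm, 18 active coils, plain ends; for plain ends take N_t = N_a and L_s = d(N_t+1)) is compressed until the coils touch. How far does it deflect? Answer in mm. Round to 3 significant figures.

152 mm

N_t = 18; L_s = 6.2·19 = 117.8 mm
δ_solid = L₀ − L_s = 270 − 117.8 = 152.2 mm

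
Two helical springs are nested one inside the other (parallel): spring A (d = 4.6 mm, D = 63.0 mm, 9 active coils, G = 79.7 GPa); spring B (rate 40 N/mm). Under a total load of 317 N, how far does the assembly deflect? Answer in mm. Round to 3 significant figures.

k_A = Gd⁴/(8D³N_a) = (79.7×10³)(4.6⁴)/(8·63.0³·9) = 1.9821 N/mm
Parallel: k_eq = 1.9821 + 40 = 41.982 N/mm
δ = F/k_eq = 317/41.982 = 7.5508 mm

7.55 mm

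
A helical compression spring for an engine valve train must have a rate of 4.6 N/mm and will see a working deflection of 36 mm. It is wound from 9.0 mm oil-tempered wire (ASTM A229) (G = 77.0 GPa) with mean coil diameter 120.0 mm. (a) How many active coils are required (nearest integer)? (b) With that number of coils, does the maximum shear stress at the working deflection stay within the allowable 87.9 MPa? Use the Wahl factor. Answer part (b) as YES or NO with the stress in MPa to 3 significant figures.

N_a = Gd⁴/(8D³k) = (77.0×10³)(9.0⁴)/(8·120.0³·4.6) = 7.945 → N_a = 8
Actual rate k = Gd⁴/(8D³·8) = 4.5681 N/mm
Working load F = kδ = 4.5681·36 = 164.45 N
C = 120.0/9.0 = 13.3333; K_W = (4C−1)/(4C−4)+0.615/C = 1.1069
τ_max = K_W·8FD/(πd³) = 1.1069·68.934 = 76.305 MPa
τ_max ≤ 87.9 MPa → acceptable

(a) 8 coils; (b) YES, τ_max = 76.3 MPa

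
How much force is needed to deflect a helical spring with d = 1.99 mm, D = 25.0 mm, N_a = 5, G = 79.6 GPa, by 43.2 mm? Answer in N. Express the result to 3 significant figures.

k = Gd⁴/(8D³N_a) = (79.6×10³)(1.99⁴)/(8·25.0³·5) = 1.9973 N/mm
F = k·δ = 1.9973 × 43.2 = 86.284 N

86.3 N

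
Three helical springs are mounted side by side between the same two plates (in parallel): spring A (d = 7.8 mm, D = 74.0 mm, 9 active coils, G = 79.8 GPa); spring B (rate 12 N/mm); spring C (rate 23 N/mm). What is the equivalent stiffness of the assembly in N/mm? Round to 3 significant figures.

45.1 N/mm

k_A = Gd⁴/(8D³N_a) = (79.8×10³)(7.8⁴)/(8·74.0³·9) = 10.124 N/mm
Parallel: k_eq = 10.124 + 12 + 23 = 45.124 N/mm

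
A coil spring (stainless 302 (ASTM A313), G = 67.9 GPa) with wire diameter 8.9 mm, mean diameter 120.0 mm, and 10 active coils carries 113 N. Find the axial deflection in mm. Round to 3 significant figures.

k = Gd⁴/(8D³N_a) = (67.9×10³)(8.9⁴)/(8·120.0³·10) = 3.0817 N/mm
δ = F/k = 113 / 3.0817 = 36.668 mm

36.7 mm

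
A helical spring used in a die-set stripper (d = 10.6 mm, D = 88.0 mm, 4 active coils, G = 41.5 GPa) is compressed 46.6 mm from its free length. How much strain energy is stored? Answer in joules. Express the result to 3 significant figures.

k = Gd⁴/(8D³N_a) = (41.5×10³)(10.6⁴)/(8·88.0³·4) = 24.026 N/mm
U = ½kδ² = 0.5 × 24.026 × 46.6² = 26086 N·mm = 26.086 J

26.1 J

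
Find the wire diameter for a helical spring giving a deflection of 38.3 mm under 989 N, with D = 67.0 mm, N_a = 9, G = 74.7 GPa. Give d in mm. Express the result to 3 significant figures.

Required rate k = F/δ = 989/38.3 = 25.822 N/mm
d = (8D³N_a·k / G)^(1/4) = (8·67.0³·9·25.822 / (74.7×10³))^0.25
  = (7485.7)^0.25 = 9.3016 mm

9.30 mm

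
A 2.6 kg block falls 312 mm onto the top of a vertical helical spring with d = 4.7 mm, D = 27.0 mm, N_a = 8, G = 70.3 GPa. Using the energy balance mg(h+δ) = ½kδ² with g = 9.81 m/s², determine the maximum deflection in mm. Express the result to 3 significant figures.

25.1 mm

k = Gd⁴/(8D³N_a) = (70.3×10³)(4.7⁴)/(8·27.0³·8) = 27.232 N/mm
W = mg = 2.6 × 9.81 = 25.506 N
½kδ² − Wδ − Wh = 0 → δ = (W + √(W² + 2kWh))/k
δ = (25.506 + √(650.56 + 433414))/27.232 = (25.506 + 658.84)/27.232 = 25.13 mm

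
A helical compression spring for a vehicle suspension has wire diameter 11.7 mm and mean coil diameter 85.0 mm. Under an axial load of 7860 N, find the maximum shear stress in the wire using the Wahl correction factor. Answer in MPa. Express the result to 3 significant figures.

Spring index C = D/d = 85.0/11.7 = 7.2650
K_W = (4C−1)/(4C−4) + 0.615/C = 28.060/25.060 + 0.0847 = 1.2044
τ₀ = 8FD/(πd³) = 8·7860·85.0/(π·11.7³) = 5.3448e+06/5031.6 = 1062.2 MPa
τ_max = K·τ₀ = 1.2044 × 1062.2 = 1279.3 MPa

1280 MPa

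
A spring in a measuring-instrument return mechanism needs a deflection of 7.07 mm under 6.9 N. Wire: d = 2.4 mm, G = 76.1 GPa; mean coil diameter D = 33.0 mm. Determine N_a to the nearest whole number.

9

Required rate k = F/δ = 6.9/7.07 = 0.97595 N/mm
N_a = Gd⁴/(8D³k) = (76.1×10³ × 2.4⁴)/(8 × 33.0³ × 0.97595)
    = 2.52482e+06 / 280583 = 8.998 → 9 coils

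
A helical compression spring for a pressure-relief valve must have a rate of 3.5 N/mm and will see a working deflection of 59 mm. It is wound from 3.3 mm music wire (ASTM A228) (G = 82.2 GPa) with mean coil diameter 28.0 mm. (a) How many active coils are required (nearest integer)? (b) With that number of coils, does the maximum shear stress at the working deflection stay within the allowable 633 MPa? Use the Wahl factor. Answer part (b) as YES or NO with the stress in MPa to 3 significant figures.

(a) 16 coils; (b) YES, τ_max = 476 MPa

N_a = Gd⁴/(8D³k) = (82.2×10³)(3.3⁴)/(8·28.0³·3.5) = 15.86 → N_a = 16
Actual rate k = Gd⁴/(8D³·16) = 3.4693 N/mm
Working load F = kδ = 3.4693·59 = 204.69 N
C = 28.0/3.3 = 8.4848; K_W = (4C−1)/(4C−4)+0.615/C = 1.1727
τ_max = K_W·8FD/(πd³) = 1.1727·406.12 = 476.25 MPa
τ_max ≤ 633 MPa → acceptable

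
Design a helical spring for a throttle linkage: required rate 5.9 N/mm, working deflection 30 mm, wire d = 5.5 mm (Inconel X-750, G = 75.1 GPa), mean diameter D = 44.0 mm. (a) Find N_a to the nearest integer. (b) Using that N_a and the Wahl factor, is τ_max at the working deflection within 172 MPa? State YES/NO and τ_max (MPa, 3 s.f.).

(a) 17 coils; (b) YES, τ_max = 142 MPa

N_a = Gd⁴/(8D³k) = (75.1×10³)(5.5⁴)/(8·44.0³·5.9) = 17.09 → N_a = 17
Actual rate k = Gd⁴/(8D³·17) = 5.9319 N/mm
Working load F = kδ = 5.9319·30 = 177.96 N
C = 44.0/5.5 = 8.0000; K_W = (4C−1)/(4C−4)+0.615/C = 1.1840
τ_max = K_W·8FD/(πd³) = 1.1840·119.84 = 141.9 MPa
τ_max ≤ 172 MPa → acceptable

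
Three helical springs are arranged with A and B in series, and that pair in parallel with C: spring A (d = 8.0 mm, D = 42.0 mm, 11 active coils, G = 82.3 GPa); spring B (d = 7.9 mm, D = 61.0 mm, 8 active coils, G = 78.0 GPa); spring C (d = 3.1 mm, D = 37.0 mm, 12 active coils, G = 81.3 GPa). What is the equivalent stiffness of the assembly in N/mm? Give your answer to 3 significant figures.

k_A = Gd⁴/(8D³N_a) = (82.3×10³)(8.0⁴)/(8·42.0³·11) = 51.705 N/mm
k_B = Gd⁴/(8D³N_a) = (78.0×10³)(7.9⁴)/(8·61.0³·8) = 20.914 N/mm
k_C = Gd⁴/(8D³N_a) = (81.3×10³)(3.1⁴)/(8·37.0³·12) = 1.544 N/mm
Springs A,B series: k_AB = 1/(1/51.705+1/20.914) = 14.891 N/mm; parallel with C: k_eq = 14.891+1.544 = 16.435 N/mm

16.4 N/mm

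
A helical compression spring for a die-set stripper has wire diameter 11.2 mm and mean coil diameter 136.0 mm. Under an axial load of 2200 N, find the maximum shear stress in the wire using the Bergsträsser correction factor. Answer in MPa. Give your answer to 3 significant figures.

Spring index C = D/d = 136.0/11.2 = 12.1429
K_B = (4C+2)/(4C−3) = 50.571/45.571 = 1.1097
τ₀ = 8FD/(πd³) = 8·2200·136.0/(π·11.2³) = 2.3936e+06/4413.7 = 542.31 MPa
τ_max = K·τ₀ = 1.1097 × 542.31 = 601.81 MPa

602 MPa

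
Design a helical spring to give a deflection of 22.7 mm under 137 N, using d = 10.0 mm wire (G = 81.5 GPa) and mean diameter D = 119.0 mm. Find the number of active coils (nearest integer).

10

Required rate k = F/δ = 137/22.7 = 6.0352 N/mm
N_a = Gd⁴/(8D³k) = (81.5×10³ × 10.0⁴)/(8 × 119.0³ × 6.0352)
    = 8.15e+08 / 8.13627e+07 = 10.02 → 10 coils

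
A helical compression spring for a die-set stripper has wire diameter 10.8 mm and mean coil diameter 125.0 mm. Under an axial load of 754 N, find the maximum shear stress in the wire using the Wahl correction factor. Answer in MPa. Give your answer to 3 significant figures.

214 MPa

Spring index C = D/d = 125.0/10.8 = 11.5741
K_W = (4C−1)/(4C−4) + 0.615/C = 45.296/42.296 + 0.0531 = 1.1241
τ₀ = 8FD/(πd³) = 8·754·125.0/(π·10.8³) = 754000/3957.5 = 190.52 MPa
τ_max = K·τ₀ = 1.1241 × 190.52 = 214.16 MPa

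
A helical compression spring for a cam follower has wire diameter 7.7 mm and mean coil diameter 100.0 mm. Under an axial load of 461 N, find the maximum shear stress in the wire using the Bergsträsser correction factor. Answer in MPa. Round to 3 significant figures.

Spring index C = D/d = 100.0/7.7 = 12.9870
K_B = (4C+2)/(4C−3) = 53.948/48.948 = 1.1021
τ₀ = 8FD/(πd³) = 8·461·100.0/(π·7.7³) = 368800/1434.2 = 257.14 MPa
τ_max = K·τ₀ = 1.1021 × 257.14 = 283.41 MPa

283 MPa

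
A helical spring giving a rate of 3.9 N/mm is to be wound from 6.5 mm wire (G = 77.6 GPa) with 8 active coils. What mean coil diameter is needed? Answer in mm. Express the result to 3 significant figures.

D = (Gd⁴/(8N_a·k))^(1/3) = (77.6×10³·6.5⁴/(8·8·3.9))^(1/3)
  = (554971)^(1/3) = 82.1782 mm

82.2 mm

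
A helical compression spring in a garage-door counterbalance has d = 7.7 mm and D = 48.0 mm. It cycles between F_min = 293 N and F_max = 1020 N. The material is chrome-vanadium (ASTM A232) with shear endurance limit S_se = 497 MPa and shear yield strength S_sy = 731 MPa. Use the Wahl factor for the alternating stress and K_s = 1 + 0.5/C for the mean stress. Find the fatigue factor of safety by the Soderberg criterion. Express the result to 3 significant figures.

1.99

C = D/d = 48.0/7.7 = 6.2338; K_W = (4C−1)/(4C−4)+0.615/C = 1.2420; K_s = 1+0.5/C = 1.0802
F_a = (F_max−F_min)/2 = 363.5 N; F_m = (F_max+F_min)/2 = 656.5 N
τ_a = K_W·8F_aD/(πd³) = 1.2420 × 97.323 = 120.87 MPa
τ_m = K_s·8F_mD/(πd³) = 1.0802 × 175.77 = 189.87 MPa
Soderberg: 1/n_f = τ_a/S_se + τ_m/S_sy = 120.87/497 + 189.87/731 = 0.24320 + 0.25974 = 0.50294
n_f = 1/0.50294 = 1.988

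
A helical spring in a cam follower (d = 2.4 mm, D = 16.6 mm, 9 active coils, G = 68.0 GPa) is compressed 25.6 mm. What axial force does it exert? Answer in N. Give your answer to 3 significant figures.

k = Gd⁴/(8D³N_a) = (68.0×10³)(2.4⁴)/(8·16.6³·9) = 6.8501 N/mm
F = k·δ = 6.8501 × 25.6 = 175.36 N

175 N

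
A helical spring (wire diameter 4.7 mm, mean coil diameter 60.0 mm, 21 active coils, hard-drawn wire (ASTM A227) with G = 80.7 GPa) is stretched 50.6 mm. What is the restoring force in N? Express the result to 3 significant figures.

54.9 N

k = Gd⁴/(8D³N_a) = (80.7×10³)(4.7⁴)/(8·60.0³·21) = 1.0852 N/mm
F = k·δ = 1.0852 × 50.6 = 54.91 N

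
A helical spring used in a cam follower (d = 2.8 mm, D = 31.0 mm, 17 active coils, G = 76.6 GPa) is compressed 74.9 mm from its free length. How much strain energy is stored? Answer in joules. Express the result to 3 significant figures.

k = Gd⁴/(8D³N_a) = (76.6×10³)(2.8⁴)/(8·31.0³·17) = 1.1621 N/mm
U = ½kδ² = 0.5 × 1.1621 × 74.9² = 3259.6 N·mm = 3.2596 J

3.26 J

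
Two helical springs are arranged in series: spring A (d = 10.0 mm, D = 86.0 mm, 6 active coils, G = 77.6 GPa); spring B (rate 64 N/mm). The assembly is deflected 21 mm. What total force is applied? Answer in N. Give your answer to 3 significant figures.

382 N

k_A = Gd⁴/(8D³N_a) = (77.6×10³)(10.0⁴)/(8·86.0³·6) = 25.417 N/mm
Series: 1/k_eq = 1/25.417 + 1/64 = 0.054969; k_eq = 18.192 N/mm
F = k_eq·δ = 18.192·21 = 382.04 N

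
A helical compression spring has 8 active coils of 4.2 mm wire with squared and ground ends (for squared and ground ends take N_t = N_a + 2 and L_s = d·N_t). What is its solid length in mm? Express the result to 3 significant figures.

42.0 mm

squared and ground ends: N_t = N_a + 2 = 8 + 2 = 10
L_s = d·N_t = 4.2 × 10 = 42 mm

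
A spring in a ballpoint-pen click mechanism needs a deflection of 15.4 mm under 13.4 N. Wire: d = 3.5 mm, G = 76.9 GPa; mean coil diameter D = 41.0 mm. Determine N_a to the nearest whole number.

Required rate k = F/δ = 13.4/15.4 = 0.87013 N/mm
N_a = Gd⁴/(8D³k) = (76.9×10³ × 3.5⁴)/(8 × 41.0³ × 0.87013)
    = 1.15398e+07 / 479762 = 24.05 → 24 coils

24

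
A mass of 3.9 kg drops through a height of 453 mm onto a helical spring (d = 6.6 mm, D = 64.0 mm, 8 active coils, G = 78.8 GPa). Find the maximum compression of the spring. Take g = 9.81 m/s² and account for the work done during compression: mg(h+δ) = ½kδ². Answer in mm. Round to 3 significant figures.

66.8 mm

k = Gd⁴/(8D³N_a) = (78.8×10³)(6.6⁴)/(8·64.0³·8) = 8.9121 N/mm
W = mg = 3.9 × 9.81 = 38.259 N
½kδ² − Wδ − Wh = 0 → δ = (W + √(W² + 2kWh))/k
δ = (38.259 + √(1463.8 + 308918))/8.9121 = (38.259 + 557.12)/8.9121 = 66.805 mm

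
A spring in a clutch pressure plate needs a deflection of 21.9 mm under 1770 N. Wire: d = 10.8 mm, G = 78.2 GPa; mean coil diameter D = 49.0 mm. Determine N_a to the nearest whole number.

Required rate k = F/δ = 1770/21.9 = 80.822 N/mm
N_a = Gd⁴/(8D³k) = (78.2×10³ × 10.8⁴)/(8 × 49.0³ × 80.822)
    = 1.0639e+09 / 7.60689e+07 = 13.99 → 14 coils

14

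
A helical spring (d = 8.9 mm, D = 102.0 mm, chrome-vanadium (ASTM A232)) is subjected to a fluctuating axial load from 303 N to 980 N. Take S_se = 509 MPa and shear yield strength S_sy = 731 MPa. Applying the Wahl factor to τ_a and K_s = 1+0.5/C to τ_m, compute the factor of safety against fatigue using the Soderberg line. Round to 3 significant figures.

1.63

C = D/d = 102.0/8.9 = 11.4607; K_W = (4C−1)/(4C−4)+0.615/C = 1.1254; K_s = 1+0.5/C = 1.0436
F_a = (F_max−F_min)/2 = 338.5 N; F_m = (F_max+F_min)/2 = 641.5 N
τ_a = K_W·8F_aD/(πd³) = 1.1254 × 124.72 = 140.35 MPa
τ_m = K_s·8F_mD/(πd³) = 1.0436 × 236.36 = 246.67 MPa
Soderberg: 1/n_f = τ_a/S_se + τ_m/S_sy = 140.35/509 + 246.67/731 = 0.27574 + 0.33744 = 0.61318
n_f = 1/0.61318 = 1.631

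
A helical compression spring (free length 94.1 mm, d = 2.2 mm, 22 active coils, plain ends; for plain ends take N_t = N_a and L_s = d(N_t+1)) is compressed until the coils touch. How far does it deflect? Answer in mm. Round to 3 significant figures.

N_t = 22; L_s = 2.2·23 = 50.6 mm
δ_solid = L₀ − L_s = 94.1 − 50.6 = 43.5 mm

43.5 mm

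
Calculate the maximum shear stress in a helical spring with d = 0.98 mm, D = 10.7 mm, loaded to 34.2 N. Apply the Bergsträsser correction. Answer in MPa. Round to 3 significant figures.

Spring index C = D/d = 10.7/0.98 = 10.9184
K_B = (4C+2)/(4C−3) = 45.673/40.673 = 1.1229
τ₀ = 8FD/(πd³) = 8·34.2·10.7/(π·0.98³) = 2927.52/2.9568 = 990.08 MPa
τ_max = K·τ₀ = 1.1229 × 990.08 = 1111.8 MPa

1110 MPa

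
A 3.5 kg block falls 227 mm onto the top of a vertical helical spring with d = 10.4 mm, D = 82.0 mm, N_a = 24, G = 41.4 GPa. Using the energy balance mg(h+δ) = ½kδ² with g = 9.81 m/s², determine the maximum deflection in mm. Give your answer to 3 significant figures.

k = Gd⁴/(8D³N_a) = (41.4×10³)(10.4⁴)/(8·82.0³·24) = 4.575 N/mm
W = mg = 3.5 × 9.81 = 34.335 N
½kδ² − Wδ − Wh = 0 → δ = (W + √(W² + 2kWh))/k
δ = (34.335 + √(1178.9 + 71315.5))/4.575 = (34.335 + 269.25)/4.575 = 66.357 mm

66.4 mm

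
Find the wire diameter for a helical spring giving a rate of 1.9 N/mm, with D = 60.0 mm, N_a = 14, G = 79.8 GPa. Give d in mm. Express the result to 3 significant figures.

d = (8D³N_a·k / G)^(1/4) = (8·60.0³·14·1.9 / (79.8×10³))^0.25
  = (576)^0.25 = 4.8990 mm

4.90 mm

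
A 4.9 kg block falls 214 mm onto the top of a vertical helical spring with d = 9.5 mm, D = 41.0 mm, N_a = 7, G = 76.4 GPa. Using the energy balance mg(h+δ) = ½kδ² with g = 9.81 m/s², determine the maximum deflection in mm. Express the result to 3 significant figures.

k = Gd⁴/(8D³N_a) = (76.4×10³)(9.5⁴)/(8·41.0³·7) = 161.23 N/mm
W = mg = 4.9 × 9.81 = 48.069 N
½kδ² − Wδ − Wh = 0 → δ = (W + √(W² + 2kWh))/k
δ = (48.069 + √(2310.6 + 3.31709e+06))/161.23 = (48.069 + 1821.9)/161.23 = 11.598 mm

11.6 mm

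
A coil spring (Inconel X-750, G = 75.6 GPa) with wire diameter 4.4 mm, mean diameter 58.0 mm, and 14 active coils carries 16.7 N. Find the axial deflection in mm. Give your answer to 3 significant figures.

12.9 mm

k = Gd⁴/(8D³N_a) = (75.6×10³)(4.4⁴)/(8·58.0³·14) = 1.2967 N/mm
δ = F/k = 16.7 / 1.2967 = 12.879 mm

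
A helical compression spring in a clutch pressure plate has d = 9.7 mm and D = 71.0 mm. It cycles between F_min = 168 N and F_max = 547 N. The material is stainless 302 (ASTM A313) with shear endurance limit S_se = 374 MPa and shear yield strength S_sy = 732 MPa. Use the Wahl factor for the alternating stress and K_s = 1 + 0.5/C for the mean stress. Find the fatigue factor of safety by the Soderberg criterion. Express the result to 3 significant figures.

C = D/d = 71.0/9.7 = 7.3196; K_W = (4C−1)/(4C−4)+0.615/C = 1.2027; K_s = 1+0.5/C = 1.0683
F_a = (F_max−F_min)/2 = 189.5 N; F_m = (F_max+F_min)/2 = 357.5 N
τ_a = K_W·8F_aD/(πd³) = 1.2027 × 37.54 = 45.149 MPa
τ_m = K_s·8F_mD/(πd³) = 1.0683 × 70.821 = 75.658 MPa
Soderberg: 1/n_f = τ_a/S_se + τ_m/S_sy = 45.149/374 + 75.658/732 = 0.12072 + 0.10336 = 0.22408
n_f = 1/0.22408 = 4.463

4.46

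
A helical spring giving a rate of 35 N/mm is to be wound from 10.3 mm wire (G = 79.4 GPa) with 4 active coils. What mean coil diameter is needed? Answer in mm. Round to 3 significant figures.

92.8 mm

D = (Gd⁴/(8N_a·k))^(1/3) = (79.4×10³·10.3⁴/(8·4·35))^(1/3)
  = (797905)^(1/3) = 92.7507 mm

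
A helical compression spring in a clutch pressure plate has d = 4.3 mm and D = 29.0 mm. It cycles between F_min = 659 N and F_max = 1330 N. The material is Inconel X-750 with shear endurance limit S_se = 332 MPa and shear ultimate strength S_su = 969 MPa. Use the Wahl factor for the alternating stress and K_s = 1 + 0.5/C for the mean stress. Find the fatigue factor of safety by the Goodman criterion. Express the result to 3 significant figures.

C = D/d = 29.0/4.3 = 6.7442; K_W = (4C−1)/(4C−4)+0.615/C = 1.2218; K_s = 1+0.5/C = 1.0741
F_a = (F_max−F_min)/2 = 335.5 N; F_m = (F_max+F_min)/2 = 994.5 N
τ_a = K_W·8F_aD/(πd³) = 1.2218 × 311.62 = 380.72 MPa
τ_m = K_s·8F_mD/(πd³) = 1.0741 × 923.71 = 992.2 MPa
Goodman: 1/n_f = τ_a/S_se + τ_m/S_su = 380.72/332 + 992.2/969 = 1.14676 + 1.02394 = 2.1707
n_f = 1/2.1707 = 0.4607

0.461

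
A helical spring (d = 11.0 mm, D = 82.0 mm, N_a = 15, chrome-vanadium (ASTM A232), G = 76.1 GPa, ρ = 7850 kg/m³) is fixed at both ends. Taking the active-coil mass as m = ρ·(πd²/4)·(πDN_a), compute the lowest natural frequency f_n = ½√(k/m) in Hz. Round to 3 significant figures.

k = Gd⁴/(8D³N_a) = (76.1×10³)(11.0⁴)/(8·82.0³·15) = 16.84 N/mm = 16840 N/m
Wire length L = πDN_a = π·82.0·15 = 3864.2 mm
m = ρ·(πd²/4)·L = 7850 × 95.033×10⁻⁶ m² × 3.8642 m = 2.8827 kg
f_n = ½√(k/m) = 0.5·√(16840/2.8827) = 0.5·√(5841.6) = 38.215 Hz

38.2 Hz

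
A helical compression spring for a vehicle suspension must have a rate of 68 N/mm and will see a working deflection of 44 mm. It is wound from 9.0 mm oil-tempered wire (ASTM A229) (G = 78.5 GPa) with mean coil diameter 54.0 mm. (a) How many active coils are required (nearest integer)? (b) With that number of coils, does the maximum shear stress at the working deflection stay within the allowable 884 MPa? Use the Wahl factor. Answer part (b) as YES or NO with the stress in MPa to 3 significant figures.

N_a = Gd⁴/(8D³k) = (78.5×10³)(9.0⁴)/(8·54.0³·68) = 6.013 → N_a = 6
Actual rate k = Gd⁴/(8D³·6) = 68.142 N/mm
Working load F = kδ = 68.142·44 = 2998.3 N
C = 54.0/9.0 = 6.0000; K_W = (4C−1)/(4C−4)+0.615/C = 1.2525
τ_max = K_W·8FD/(πd³) = 1.2525·565.56 = 708.36 MPa
τ_max ≤ 884 MPa → acceptable

(a) 6 coils; (b) YES, τ_max = 708 MPa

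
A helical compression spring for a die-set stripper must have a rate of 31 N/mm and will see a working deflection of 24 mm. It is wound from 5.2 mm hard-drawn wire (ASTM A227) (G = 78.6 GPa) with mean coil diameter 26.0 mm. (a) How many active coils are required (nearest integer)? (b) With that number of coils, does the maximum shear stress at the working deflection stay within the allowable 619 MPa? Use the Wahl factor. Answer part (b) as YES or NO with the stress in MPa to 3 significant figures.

(a) 13 coils; (b) YES, τ_max = 466 MPa

N_a = Gd⁴/(8D³k) = (78.6×10³)(5.2⁴)/(8·26.0³·31) = 13.18 → N_a = 13
Actual rate k = Gd⁴/(8D³·13) = 31.44 N/mm
Working load F = kδ = 31.44·24 = 754.56 N
C = 26.0/5.2 = 5.0000; K_W = (4C−1)/(4C−4)+0.615/C = 1.3105
τ_max = K_W·8FD/(πd³) = 1.3105·355.3 = 465.62 MPa
τ_max ≤ 619 MPa → acceptable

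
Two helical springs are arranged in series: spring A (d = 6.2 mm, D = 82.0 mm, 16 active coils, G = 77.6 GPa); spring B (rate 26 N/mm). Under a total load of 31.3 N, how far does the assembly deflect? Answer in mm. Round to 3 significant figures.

20.5 mm

k_A = Gd⁴/(8D³N_a) = (77.6×10³)(6.2⁴)/(8·82.0³·16) = 1.6247 N/mm
Series: 1/k_eq = 1/1.6247 + 1/26 = 0.65395; k_eq = 1.5292 N/mm
δ = F/k_eq = 31.3/1.5292 = 20.469 mm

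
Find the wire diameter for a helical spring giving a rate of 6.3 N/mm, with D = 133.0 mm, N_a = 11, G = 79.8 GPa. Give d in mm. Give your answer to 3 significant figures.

11.3 mm

d = (8D³N_a·k / G)^(1/4) = (8·133.0³·11·6.3 / (79.8×10³))^0.25
  = (16345)^0.25 = 11.3069 mm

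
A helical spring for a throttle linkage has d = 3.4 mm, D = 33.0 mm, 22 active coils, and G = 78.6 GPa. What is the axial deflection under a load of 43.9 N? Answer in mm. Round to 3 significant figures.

26.4 mm

k = Gd⁴/(8D³N_a) = (78.6×10³)(3.4⁴)/(8·33.0³·22) = 1.6607 N/mm
δ = F/k = 43.9 / 1.6607 = 26.435 mm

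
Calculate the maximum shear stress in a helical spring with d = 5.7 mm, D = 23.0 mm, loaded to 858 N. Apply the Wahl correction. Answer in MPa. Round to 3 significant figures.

380 MPa

Spring index C = D/d = 23.0/5.7 = 4.0351
K_W = (4C−1)/(4C−4) + 0.615/C = 15.140/12.140 + 0.1524 = 1.3995
τ₀ = 8FD/(πd³) = 8·858·23.0/(π·5.7³) = 157872/581.8 = 271.35 MPa
τ_max = K·τ₀ = 1.3995 × 271.35 = 379.76 MPa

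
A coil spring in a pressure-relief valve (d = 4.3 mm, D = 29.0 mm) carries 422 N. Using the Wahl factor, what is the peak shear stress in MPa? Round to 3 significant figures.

479 MPa

Spring index C = D/d = 29.0/4.3 = 6.7442
K_W = (4C−1)/(4C−4) + 0.615/C = 25.977/22.977 + 0.0912 = 1.2218
τ₀ = 8FD/(πd³) = 8·422·29.0/(π·4.3³) = 97904/249.78 = 391.96 MPa
τ_max = K·τ₀ = 1.2218 × 391.96 = 478.88 MPa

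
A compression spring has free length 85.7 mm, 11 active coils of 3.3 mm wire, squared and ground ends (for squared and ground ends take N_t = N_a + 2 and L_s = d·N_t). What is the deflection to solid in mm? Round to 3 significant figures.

42.8 mm

N_t = 13; L_s = 3.3·13 = 42.9 mm
δ_solid = L₀ − L_s = 85.7 − 42.9 = 42.8 mm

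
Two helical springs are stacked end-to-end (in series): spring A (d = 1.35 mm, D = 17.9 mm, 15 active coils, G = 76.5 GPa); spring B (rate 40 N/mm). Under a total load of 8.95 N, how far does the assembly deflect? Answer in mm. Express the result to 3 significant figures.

k_A = Gd⁴/(8D³N_a) = (76.5×10³)(1.35⁴)/(8·17.9³·15) = 0.3692 N/mm
Series: 1/k_eq = 1/0.3692 + 1/40 = 2.7336; k_eq = 0.36582 N/mm
δ = F/k_eq = 8.95/0.36582 = 24.466 mm

24.5 mm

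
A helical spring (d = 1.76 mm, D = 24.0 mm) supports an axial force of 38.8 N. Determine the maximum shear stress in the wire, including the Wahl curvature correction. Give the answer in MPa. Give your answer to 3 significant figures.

Spring index C = D/d = 24.0/1.76 = 13.6364
K_W = (4C−1)/(4C−4) + 0.615/C = 53.545/50.545 + 0.0451 = 1.1045
τ₀ = 8FD/(πd³) = 8·38.8·24.0/(π·1.76³) = 7449.6/17.127 = 434.96 MPa
τ_max = K·τ₀ = 1.1045 × 434.96 = 480.39 MPa

480 MPa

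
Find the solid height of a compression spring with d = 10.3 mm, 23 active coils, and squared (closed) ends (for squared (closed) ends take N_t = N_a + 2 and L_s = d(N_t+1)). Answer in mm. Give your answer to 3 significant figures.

268 mm

squared (closed) ends: N_t = N_a + 2 = 23 + 2 = 25
L_s = d·(N_t+1) = 10.3 × 26 = 267.8 mm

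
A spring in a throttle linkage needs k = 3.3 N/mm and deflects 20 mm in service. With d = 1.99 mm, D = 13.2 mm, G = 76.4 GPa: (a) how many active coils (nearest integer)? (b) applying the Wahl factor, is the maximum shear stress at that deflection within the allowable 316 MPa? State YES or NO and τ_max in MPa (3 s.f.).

N_a = Gd⁴/(8D³k) = (76.4×10³)(1.99⁴)/(8·13.2³·3.3) = 19.73 → N_a = 20
Actual rate k = Gd⁴/(8D³·20) = 3.2558 N/mm
Working load F = kδ = 3.2558·20 = 65.117 N
C = 13.2/1.99 = 6.6332; K_W = (4C−1)/(4C−4)+0.615/C = 1.2259
τ_max = K_W·8FD/(πd³) = 1.2259·277.75 = 340.48 MPa
τ_max > 316 MPa → exceeds allowable

(a) 20 coils; (b) NO, τ_max = 340 MPa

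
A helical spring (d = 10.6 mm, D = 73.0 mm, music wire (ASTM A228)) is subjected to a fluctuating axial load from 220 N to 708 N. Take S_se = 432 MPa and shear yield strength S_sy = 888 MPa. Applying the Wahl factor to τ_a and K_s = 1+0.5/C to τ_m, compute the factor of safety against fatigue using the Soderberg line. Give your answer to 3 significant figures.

C = D/d = 73.0/10.6 = 6.8868; K_W = (4C−1)/(4C−4)+0.615/C = 1.2167; K_s = 1+0.5/C = 1.0726
F_a = (F_max−F_min)/2 = 244 N; F_m = (F_max+F_min)/2 = 464 N
τ_a = K_W·8F_aD/(πd³) = 1.2167 × 38.083 = 46.336 MPa
τ_m = K_s·8F_mD/(πd³) = 1.0726 × 72.421 = 77.679 MPa
Soderberg: 1/n_f = τ_a/S_se + τ_m/S_sy = 46.336/432 + 77.679/888 = 0.10726 + 0.08748 = 0.19474
n_f = 1/0.19474 = 5.135

5.14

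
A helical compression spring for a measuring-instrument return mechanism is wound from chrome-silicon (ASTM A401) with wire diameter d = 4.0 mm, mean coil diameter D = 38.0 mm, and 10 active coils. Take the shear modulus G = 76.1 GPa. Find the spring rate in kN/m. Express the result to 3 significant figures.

4.44 kN/m

k = Gd⁴/(8D³N_a) = (76.1×10³ × 4.0⁴) / (8 × 38.0³ × 10)
  = 1.94816e+07 / 4.38976e+06 = 4.438 N/mm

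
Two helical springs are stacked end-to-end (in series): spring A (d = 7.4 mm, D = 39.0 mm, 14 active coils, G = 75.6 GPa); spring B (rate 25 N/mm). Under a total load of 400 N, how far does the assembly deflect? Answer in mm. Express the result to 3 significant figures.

k_A = Gd⁴/(8D³N_a) = (75.6×10³)(7.4⁴)/(8·39.0³·14) = 34.122 N/mm
Series: 1/k_eq = 1/34.122 + 1/25 = 0.069306; k_eq = 14.429 N/mm
δ = F/k_eq = 400/14.429 = 27.723 mm

27.7 mm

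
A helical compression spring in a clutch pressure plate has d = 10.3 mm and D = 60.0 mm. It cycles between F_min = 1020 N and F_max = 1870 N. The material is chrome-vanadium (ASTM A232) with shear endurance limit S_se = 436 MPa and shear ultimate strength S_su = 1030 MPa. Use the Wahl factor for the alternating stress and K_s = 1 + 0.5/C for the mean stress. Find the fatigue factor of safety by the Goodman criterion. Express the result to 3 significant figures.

2.60

C = D/d = 60.0/10.3 = 5.8252; K_W = (4C−1)/(4C−4)+0.615/C = 1.2610; K_s = 1+0.5/C = 1.0858
F_a = (F_max−F_min)/2 = 425 N; F_m = (F_max+F_min)/2 = 1445 N
τ_a = K_W·8F_aD/(πd³) = 1.2610 × 59.425 = 74.935 MPa
τ_m = K_s·8F_mD/(πd³) = 1.0858 × 202.04 = 219.39 MPa
Goodman: 1/n_f = τ_a/S_se + τ_m/S_su = 74.935/436 + 219.39/1030 = 0.17187 + 0.21300 = 0.38487
n_f = 1/0.38487 = 2.598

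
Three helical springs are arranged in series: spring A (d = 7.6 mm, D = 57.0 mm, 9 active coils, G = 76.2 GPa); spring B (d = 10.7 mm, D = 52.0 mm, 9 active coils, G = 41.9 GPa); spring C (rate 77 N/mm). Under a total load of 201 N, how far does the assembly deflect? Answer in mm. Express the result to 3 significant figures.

k_A = Gd⁴/(8D³N_a) = (76.2×10³)(7.6⁴)/(8·57.0³·9) = 19.066 N/mm
k_B = Gd⁴/(8D³N_a) = (41.9×10³)(10.7⁴)/(8·52.0³·9) = 54.251 N/mm
Series: 1/k_eq = 1/19.066 + 1/54.251 + 1/77 = 0.08387; k_eq = 11.923 N/mm
δ = F/k_eq = 201/11.923 = 16.858 mm

16.9 mm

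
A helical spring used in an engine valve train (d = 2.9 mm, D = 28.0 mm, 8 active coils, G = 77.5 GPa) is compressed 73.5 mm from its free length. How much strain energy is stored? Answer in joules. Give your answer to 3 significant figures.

10.5 J

k = Gd⁴/(8D³N_a) = (77.5×10³)(2.9⁴)/(8·28.0³·8) = 3.9016 N/mm
U = ½kδ² = 0.5 × 3.9016 × 73.5² = 10539 N·mm = 10.539 J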